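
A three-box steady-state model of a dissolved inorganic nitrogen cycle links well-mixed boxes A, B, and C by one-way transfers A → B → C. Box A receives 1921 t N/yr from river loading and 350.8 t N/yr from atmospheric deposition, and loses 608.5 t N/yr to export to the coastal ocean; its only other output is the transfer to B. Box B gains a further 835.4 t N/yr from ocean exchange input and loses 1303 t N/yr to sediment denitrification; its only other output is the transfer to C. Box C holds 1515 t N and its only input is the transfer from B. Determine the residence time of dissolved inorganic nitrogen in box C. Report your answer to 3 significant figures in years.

1.27 yr

Box A: F(A→B) = (1921 + 350.8) − 608.5 = 1663.3 t N/yr.
Box B: F(B→C) = (1663.3 + 835.4) − 1303 = 1195.7 t N/yr.
Box C throughput = its input = 1195.7 t N/yr; τ = 1515 / 1195.7 = 1.267 yr.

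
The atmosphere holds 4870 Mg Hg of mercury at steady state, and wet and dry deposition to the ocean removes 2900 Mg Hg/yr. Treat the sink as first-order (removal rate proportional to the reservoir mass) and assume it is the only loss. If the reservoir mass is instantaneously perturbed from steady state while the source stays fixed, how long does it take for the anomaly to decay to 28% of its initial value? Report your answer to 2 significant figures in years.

2.1 yr

For a linear reservoir the anomaly decays as exp(−t/τ) with τ = M/F = 4870/2900 = 1.679 yr.
exp(−t/τ) = 0.28 ⇒ t = −τ ln(0.28) = 1.679 × 1.273 = 2.138 yr.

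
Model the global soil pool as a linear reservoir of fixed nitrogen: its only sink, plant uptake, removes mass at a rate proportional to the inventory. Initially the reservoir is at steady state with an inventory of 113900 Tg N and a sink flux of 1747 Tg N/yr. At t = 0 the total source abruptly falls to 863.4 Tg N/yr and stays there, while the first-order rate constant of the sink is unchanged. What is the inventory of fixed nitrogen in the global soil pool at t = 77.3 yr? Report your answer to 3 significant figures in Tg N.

Residence time τ = M₀/F₀ = 65.20 yr. The eventual steady state is M_∞ = M₀·(F₁/F₀) = 113900 × 863.4/1747 = 56292 Tg N.
The anomaly ΔM(t) = M(t) − M_∞ decays as ΔM₀·e^(−t/τ) with ΔM₀ = 113900 − 56292 = 57610 Tg N.
At t = 77.3 yr, e^(−t/τ) = e^(−1.186) = 0.3056, so ΔM = 17600 Tg N and M = 56292 + 17600 = 73894 Tg N.

73900 Tg N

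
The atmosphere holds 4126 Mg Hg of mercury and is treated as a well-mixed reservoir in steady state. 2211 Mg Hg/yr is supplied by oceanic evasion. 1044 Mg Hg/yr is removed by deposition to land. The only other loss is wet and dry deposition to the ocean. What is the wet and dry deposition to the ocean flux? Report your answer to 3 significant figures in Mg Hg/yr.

At steady state ΣF_in = ΣF_out.
ΣF_in = 2211.0 Mg Hg/yr.
Wet and dry deposition to the ocean flux = ΣF_in − (1044) = 2211.0 − 1044 = 1167 Mg Hg/yr.

1170 Mg Hg/yr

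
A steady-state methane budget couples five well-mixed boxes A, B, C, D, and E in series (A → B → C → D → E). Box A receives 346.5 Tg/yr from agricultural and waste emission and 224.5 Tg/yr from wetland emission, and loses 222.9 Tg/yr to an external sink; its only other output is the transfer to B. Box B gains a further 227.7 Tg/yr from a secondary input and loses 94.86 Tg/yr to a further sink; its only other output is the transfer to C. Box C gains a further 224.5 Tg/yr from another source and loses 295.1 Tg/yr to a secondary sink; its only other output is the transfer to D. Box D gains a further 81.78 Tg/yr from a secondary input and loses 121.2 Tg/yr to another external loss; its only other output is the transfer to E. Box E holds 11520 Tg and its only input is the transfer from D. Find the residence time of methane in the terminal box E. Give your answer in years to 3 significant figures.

31.1 yr

Box A: F(A→B) = (346.5 + 224.5) − 222.9 = 348.10 Tg/yr.
Box B: F(B→C) = (348.10 + 227.7) − 94.86 = 480.94 Tg/yr.
Box C: F(C→D) = (480.94 + 224.5) − 295.1 = 410.34 Tg/yr.
Box D: F(D→E) = (410.34 + 81.78) − 121.2 = 370.92 Tg/yr.
Box E throughput = its input = 370.92 Tg/yr; τ = 11520 / 370.92 = 31.06 yr.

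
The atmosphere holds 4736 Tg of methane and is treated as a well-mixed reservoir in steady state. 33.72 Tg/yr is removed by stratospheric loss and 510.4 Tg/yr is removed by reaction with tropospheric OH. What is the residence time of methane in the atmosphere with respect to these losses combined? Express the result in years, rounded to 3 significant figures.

Total removal = 33.72 + 510.4 = 544.12 Tg/yr.
τ = M / ΣF_out = 4736 / 544.12 = 8.704 yr.

8.70 yr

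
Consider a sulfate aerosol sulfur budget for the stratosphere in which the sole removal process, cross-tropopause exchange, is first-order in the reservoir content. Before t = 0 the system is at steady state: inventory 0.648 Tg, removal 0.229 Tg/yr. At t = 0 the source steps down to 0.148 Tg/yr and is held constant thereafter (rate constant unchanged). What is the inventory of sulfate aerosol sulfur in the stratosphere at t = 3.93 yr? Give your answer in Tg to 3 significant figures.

The sink rate constant is k = F₀/M₀ = 0.229/0.648 = 0.3534 yr⁻¹.
Solving dM/dt = F₁ − kM with M(0) = M₀ gives M(t) = F₁/k + (M₀ − F₁/k)·e^(−kt).
F₁/k = 0.148/0.3534 = 0.41879 Tg; kt = 0.3534 × 3.93 = 1.389, e^(−kt) = 0.2494.
M(3.93) = 0.41879 + (0.648 − 0.41879) × 0.2494 = 0.41879 + 0.05716 = 0.47595 Tg.

0.476 Tg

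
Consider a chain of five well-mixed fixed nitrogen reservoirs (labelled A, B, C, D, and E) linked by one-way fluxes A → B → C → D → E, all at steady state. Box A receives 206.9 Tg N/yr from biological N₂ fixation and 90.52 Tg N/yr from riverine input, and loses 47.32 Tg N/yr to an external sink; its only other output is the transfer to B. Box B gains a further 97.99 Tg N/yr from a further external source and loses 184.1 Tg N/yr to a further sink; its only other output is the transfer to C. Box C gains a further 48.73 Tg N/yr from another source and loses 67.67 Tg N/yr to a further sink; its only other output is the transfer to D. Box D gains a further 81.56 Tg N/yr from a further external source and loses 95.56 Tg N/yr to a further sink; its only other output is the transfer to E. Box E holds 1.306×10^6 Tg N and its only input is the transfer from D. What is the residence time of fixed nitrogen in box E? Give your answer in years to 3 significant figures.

Box A: F(A→B) = (206.9 + 90.52) − 47.32 = 250.10 Tg N/yr.
Box B: F(B→C) = (250.10 + 97.99) − 184.1 = 163.99 Tg N/yr.
Box C: F(C→D) = (163.99 + 48.73) − 67.67 = 145.05 Tg N/yr.
Box D: F(D→E) = (145.05 + 81.56) − 95.56 = 131.05 Tg N/yr.
Box E throughput = its input = 131.05 Tg N/yr; τ = 1.306×10^6 / 131.05 = 9966 yr.

9970 yr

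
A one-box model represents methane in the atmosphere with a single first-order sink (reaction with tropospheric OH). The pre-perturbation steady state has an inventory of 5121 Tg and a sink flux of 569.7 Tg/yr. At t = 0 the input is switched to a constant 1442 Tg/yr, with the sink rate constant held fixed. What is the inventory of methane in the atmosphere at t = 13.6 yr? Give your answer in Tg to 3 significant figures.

The sink rate constant is k = F₀/M₀ = 569.7/5121 = 0.1112 yr⁻¹.
Solving dM/dt = F₁ − kM with M(0) = M₀ gives M(t) = F₁/k + (M₀ − F₁/k)·e^(−kt).
F₁/k = 1442/0.1112 = 12962 Tg; kt = 0.1112 × 13.6 = 1.513, e^(−kt) = 0.2203.
M(13.6) = 12962 + (5121 − 12962) × 0.2203 = 12962 − 1727 = 11235 Tg.

11200 Tg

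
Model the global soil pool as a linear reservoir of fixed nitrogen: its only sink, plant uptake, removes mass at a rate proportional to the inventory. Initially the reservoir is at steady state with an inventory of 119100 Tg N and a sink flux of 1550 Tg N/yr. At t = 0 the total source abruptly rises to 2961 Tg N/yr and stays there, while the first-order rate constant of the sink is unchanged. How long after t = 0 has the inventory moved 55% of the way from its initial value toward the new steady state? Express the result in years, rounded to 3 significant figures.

τ = M₀/F₀ = 119100/1550 = 76.84 yr.
The remaining gap fraction is e^(−t/τ); 55% covered ⇒ e^(−t/τ) = 0.450.
t = −τ ln(0.450) = 76.84 × 0.7985 = 61.36 yr.

61.4 yr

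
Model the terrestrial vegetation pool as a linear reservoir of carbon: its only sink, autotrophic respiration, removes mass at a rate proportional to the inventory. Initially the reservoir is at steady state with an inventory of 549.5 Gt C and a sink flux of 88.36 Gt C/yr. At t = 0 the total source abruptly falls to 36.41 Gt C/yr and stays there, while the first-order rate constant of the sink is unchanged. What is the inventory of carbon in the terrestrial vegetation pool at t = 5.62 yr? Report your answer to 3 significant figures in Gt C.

τ = M₀/F₀ = 549.5/88.36 = 6.219 yr; rate constant k = 1/τ.
New steady state M_∞ = F₁/k = F₁·τ = 36.41 × 6.219 = 226.43 Gt C.
M(t) = M_∞ + (M₀ − M_∞)·e^(−t/τ); t/τ = 5.62/6.219 = 0.9037, so e^(−t/τ) = 0.4051.
M(t) = 226.43 + 323.1 × 0.4051 = 357.29 Gt C.

357 Gt C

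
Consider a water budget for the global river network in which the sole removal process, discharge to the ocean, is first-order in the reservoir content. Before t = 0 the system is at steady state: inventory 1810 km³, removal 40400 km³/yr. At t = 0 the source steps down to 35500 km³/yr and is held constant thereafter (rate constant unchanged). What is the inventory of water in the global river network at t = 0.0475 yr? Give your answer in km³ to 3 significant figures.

1670 km³

τ = M₀/F₀ = 1810/40400 = 0.04480 yr; rate constant k = 1/τ.
New steady state M_∞ = F₁/k = F₁·τ = 35500 × 0.04480 = 1590.5 km³.
M(t) = M_∞ + (M₀ − M_∞)·e^(−t/τ); t/τ = 0.0475/0.04480 = 1.060, so e^(−t/τ) = 0.3464.
M(t) = 1590.5 + 219.5 × 0.3464 = 1666.5 km³.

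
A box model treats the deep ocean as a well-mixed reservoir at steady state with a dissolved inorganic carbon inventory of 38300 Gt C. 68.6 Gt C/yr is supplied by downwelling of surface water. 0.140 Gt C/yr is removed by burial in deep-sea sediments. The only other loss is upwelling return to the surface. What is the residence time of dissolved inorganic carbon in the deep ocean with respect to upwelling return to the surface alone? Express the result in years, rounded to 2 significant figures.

At steady state ΣF_in = ΣF_out.
ΣF_in = 68.600 Gt C/yr.
Upwelling return to the surface flux = ΣF_in − (0.140) = 68.600 − 0.1400 = 68.46 Gt C/yr.
τ = M / F = 38300 / 68.46 = 559.5 yr.

560 yr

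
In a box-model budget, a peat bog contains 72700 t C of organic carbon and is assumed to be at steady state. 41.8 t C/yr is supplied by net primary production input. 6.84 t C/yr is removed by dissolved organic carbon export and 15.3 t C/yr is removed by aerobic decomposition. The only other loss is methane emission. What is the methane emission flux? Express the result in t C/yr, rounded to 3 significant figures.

At steady state ΣF_in = ΣF_out.
ΣF_in = 41.800 t C/yr.
Methane emission flux = ΣF_in − (6.84 + 15.3) = 41.800 − 22.14 = 19.66 t C/yr.

19.7 t C/yr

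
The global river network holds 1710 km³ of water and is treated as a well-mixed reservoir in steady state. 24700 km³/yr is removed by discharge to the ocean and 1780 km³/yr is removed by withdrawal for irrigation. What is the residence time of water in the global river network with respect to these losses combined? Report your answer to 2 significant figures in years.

Total removal = 24700 + 1780 = 26480 km³/yr.
τ = M / ΣF_out = 1710 / 26480 = 0.06458 yr.

0.065 yr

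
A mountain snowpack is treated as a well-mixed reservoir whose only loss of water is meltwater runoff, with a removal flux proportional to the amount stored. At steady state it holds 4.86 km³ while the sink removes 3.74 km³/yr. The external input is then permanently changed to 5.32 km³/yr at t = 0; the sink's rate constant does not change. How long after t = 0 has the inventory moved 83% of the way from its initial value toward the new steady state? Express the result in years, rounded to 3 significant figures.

2.30 yr

τ = M₀/F₀ = 4.86/3.74 = 1.299 yr.
The remaining gap fraction is e^(−t/τ); 83% covered ⇒ e^(−t/τ) = 0.170.
t = −τ ln(0.170) = 1.299 × 1.772 = 2.303 yr.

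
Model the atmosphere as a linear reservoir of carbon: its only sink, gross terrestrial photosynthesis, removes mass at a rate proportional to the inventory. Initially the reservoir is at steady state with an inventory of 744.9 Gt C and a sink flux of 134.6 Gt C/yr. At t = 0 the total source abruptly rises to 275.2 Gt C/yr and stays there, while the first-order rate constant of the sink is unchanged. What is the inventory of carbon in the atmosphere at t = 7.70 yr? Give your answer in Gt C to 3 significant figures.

The sink rate constant is k = F₀/M₀ = 134.6/744.9 = 0.1807 yr⁻¹.
Solving dM/dt = F₁ − kM with M(0) = M₀ gives M(t) = F₁/k + (M₀ − F₁/k)·e^(−kt).
F₁/k = 275.2/0.1807 = 1523.0 Gt C; kt = 0.1807 × 7.70 = 1.391, e^(−kt) = 0.2487.
M(7.70) = 1523.0 + (744.9 − 1523.0) × 0.2487 = 1523.0 − 193.5 = 1329.5 Gt C.

1330 Gt C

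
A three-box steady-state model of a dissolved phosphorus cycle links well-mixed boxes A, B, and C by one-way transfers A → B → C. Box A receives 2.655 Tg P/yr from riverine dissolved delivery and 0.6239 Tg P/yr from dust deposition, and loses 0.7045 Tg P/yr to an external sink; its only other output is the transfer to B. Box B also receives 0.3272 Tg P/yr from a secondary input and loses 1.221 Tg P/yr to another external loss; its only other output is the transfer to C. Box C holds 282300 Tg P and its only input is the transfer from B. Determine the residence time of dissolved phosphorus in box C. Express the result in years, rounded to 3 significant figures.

168000 yr

Box A: F(A→B) = (2.655 + 0.6239) − 0.7045 = 2.5744 Tg P/yr.
Box B: F(B→C) = (2.5744 + 0.3272) − 1.221 = 1.6806 Tg P/yr.
Box C throughput = its input = 1.6806 Tg P/yr; τ = 282300 / 1.6806 = 168000 yr.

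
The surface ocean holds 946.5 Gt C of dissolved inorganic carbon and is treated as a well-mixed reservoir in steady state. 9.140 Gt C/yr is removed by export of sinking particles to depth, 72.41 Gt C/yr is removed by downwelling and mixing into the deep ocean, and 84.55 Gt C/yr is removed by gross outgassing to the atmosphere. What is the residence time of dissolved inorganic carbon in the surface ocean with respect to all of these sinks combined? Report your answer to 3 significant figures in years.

5.70 yr

Total removal flux = 9.140 + 72.41 + 84.55 = 166.10 Gt C/yr.
τ = M / ΣF_out = 946.5 / 166.10 = 5.698 yr.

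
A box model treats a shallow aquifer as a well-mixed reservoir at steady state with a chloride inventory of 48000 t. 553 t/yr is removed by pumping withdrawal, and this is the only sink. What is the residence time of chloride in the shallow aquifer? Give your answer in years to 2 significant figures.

87 yr

τ = M / F = 48000 / 553 = 86.80 yr.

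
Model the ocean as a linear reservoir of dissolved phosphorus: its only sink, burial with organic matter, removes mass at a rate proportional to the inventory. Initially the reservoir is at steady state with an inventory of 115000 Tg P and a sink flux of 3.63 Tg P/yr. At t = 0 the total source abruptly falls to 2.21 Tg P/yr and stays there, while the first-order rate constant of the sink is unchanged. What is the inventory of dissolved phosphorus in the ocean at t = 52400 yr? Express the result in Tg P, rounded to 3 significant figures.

The sink rate constant is k = F₀/M₀ = 3.63/115000 = 3.157×10^-5 yr⁻¹.
Solving dM/dt = F₁ − kM with M(0) = M₀ gives M(t) = F₁/k + (M₀ − F₁/k)·e^(−kt).
F₁/k = 2.21/3.157×10^-5 = 70014 Tg P; kt = 3.157×10^-5 × 52400 = 1.654, e^(−kt) = 0.1913.
M(52400) = 70014 + (115000 − 70014) × 0.1913 = 70014 + 8605 = 78619 Tg P.

78600 Tg P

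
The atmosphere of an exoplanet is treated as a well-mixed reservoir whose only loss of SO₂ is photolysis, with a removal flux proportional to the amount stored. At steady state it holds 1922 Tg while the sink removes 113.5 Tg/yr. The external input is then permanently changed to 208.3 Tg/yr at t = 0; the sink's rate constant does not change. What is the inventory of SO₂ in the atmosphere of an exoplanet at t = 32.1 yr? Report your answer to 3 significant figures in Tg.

Residence time τ = M₀/F₀ = 16.93 yr. The eventual steady state is M_∞ = M₀·(F₁/F₀) = 1922 × 208.3/113.5 = 3527.3 Tg.
The anomaly ΔM(t) = M(t) − M_∞ decays as ΔM₀·e^(−t/τ) with ΔM₀ = 1922 − 3527.3 = −1605 Tg.
At t = 32.1 yr, e^(−t/τ) = e^(−1.896) = 0.1502, so ΔM = −241.2 Tg and M = 3527.3 − 241.2 = 3286.2 Tg.

3290 Tg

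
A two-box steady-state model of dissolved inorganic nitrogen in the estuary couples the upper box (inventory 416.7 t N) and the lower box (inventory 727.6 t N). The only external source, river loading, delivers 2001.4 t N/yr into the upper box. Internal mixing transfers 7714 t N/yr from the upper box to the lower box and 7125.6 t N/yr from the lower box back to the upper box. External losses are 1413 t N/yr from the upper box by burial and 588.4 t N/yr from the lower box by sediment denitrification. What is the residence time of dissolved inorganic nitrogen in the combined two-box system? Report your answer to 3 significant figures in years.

0.572 yr

Treat the two boxes together as one reservoir: the mixing fluxes between them are internal recycling, so τ = ΣM / Σ(external losses).
M_total = 416.7 + 727.6 = 1144.3 t N.
ΣF_external_out = 1413 + 588.4 = 2001.4 t N/yr.
τ = M_total / ΣF_ext = 1144.3 / 2001.4 = 0.5717 yr.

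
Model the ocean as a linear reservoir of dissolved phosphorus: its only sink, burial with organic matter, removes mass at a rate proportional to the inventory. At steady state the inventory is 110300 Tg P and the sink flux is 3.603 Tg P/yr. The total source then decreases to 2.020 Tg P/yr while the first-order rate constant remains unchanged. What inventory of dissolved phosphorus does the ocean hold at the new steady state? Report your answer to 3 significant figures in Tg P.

61800 Tg P

Rate constant k = F/M = 3.603 / 110300 = 3.267×10^-5 yr⁻¹.
At the new steady state, source = k·M_new ⇒ M_new = 2.020 / 3.267×10^-5 = 61840 Tg P.
(Equivalently M_new = M × F_new/F_old = 110300 × 2.020/3.603.)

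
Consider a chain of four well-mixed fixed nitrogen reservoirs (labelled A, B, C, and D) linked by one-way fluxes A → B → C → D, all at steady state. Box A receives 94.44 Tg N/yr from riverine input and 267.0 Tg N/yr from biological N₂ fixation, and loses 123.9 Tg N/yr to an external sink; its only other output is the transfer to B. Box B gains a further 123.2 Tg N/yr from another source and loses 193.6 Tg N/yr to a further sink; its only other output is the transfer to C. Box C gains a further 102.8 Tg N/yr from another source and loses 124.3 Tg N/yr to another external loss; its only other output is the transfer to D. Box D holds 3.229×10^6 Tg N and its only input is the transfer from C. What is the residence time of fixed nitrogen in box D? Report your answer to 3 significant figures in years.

Box A: F(A→B) = (94.44 + 267.0) − 123.9 = 237.54 Tg N/yr.
Box B: F(B→C) = (237.54 + 123.2) − 193.6 = 167.14 Tg N/yr.
Box C: F(C→D) = (167.14 + 102.8) − 124.3 = 145.64 Tg N/yr.
Box D throughput = its input = 145.64 Tg N/yr; τ = 3.229×10^6 / 145.64 = 22170 yr.

22200 yr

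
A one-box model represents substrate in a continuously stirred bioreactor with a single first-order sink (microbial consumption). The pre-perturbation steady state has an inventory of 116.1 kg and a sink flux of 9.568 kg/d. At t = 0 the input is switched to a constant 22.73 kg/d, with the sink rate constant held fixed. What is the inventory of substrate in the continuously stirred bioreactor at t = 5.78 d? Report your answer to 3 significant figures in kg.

τ = M₀/F₀ = 116.1/9.568 = 12.13 d; rate constant k = 1/τ.
New steady state M_∞ = F₁/k = F₁·τ = 22.73 × 12.13 = 275.81 kg.
M(t) = M_∞ + (M₀ − M_∞)·e^(−t/τ); t/τ = 5.78/12.13 = 0.4763, so e^(−t/τ) = 0.6211.
M(t) = 275.81 − 159.7 × 0.6211 = 176.62 kg.

177 kg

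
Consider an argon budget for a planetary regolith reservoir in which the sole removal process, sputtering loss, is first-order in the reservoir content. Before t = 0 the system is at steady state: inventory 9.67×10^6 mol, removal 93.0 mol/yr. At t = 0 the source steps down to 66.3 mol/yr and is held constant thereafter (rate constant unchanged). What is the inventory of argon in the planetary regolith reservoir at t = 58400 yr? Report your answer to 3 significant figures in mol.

τ = M₀/F₀ = 9.67×10^6/93.0 = 104000 yr; rate constant k = 1/τ.
New steady state M_∞ = F₁/k = F₁·τ = 66.3 × 104000 = 6.8938×10^6 mol.
M(t) = M_∞ + (M₀ − M_∞)·e^(−t/τ); t/τ = 58400/104000 = 0.5617, so e^(−t/τ) = 0.5703.
M(t) = 6.8938×10^6 + 2.776×10^6 × 0.5703 = 8.4770×10^6 mol.

8.48×10^6 mol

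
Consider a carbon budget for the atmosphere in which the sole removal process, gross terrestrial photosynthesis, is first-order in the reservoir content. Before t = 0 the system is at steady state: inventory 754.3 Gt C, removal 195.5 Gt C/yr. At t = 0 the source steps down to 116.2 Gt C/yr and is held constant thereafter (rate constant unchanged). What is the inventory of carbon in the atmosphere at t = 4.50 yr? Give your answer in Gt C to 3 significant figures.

τ = M₀/F₀ = 754.3/195.5 = 3.858 yr; rate constant k = 1/τ.
New steady state M_∞ = F₁/k = F₁·τ = 116.2 × 3.858 = 448.34 Gt C.
M(t) = M_∞ + (M₀ − M_∞)·e^(−t/τ); t/τ = 4.50/3.858 = 1.166, so e^(−t/τ) = 0.3115.
M(t) = 448.34 + 306.0 × 0.3115 = 543.65 Gt C.

544 Gt C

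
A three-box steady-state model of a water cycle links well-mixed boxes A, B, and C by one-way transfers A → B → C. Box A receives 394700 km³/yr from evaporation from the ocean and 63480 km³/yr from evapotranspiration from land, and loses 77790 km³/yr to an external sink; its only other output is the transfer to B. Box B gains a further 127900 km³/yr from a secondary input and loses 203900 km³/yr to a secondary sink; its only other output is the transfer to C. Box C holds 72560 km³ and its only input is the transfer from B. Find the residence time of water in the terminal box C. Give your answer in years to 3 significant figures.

Box A: F(A→B) = (394700 + 63480) − 77790 = 380390 km³/yr.
Box B: F(B→C) = (380390 + 127900) − 203900 = 304390 km³/yr.
Box C throughput = its input = 304390 km³/yr; τ = 72560 / 304390 = 0.2384 yr.

0.238 yr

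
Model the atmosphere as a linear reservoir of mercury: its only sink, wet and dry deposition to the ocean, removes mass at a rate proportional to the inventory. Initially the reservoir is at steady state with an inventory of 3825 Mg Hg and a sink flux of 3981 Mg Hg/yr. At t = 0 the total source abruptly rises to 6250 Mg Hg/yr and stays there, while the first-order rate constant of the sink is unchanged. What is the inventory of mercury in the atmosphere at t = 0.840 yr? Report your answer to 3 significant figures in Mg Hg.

The sink rate constant is k = F₀/M₀ = 3981/3825 = 1.041 yr⁻¹.
Solving dM/dt = F₁ − kM with M(0) = M₀ gives M(t) = F₁/k + (M₀ − F₁/k)·e^(−kt).
F₁/k = 6250/1.041 = 6005.1 Mg Hg; kt = 1.041 × 0.840 = 0.8743, e^(−kt) = 0.4172.
M(0.840) = 6005.1 + (3825 − 6005.1) × 0.4172 = 6005.1 − 909.5 = 5095.6 Mg Hg.

5100 Mg Hg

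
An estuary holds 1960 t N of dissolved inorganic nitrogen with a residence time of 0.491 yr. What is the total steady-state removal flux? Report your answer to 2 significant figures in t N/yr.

F = M / τ = 1960 / 0.491 = 3992 t N/yr.

4000 t N/yr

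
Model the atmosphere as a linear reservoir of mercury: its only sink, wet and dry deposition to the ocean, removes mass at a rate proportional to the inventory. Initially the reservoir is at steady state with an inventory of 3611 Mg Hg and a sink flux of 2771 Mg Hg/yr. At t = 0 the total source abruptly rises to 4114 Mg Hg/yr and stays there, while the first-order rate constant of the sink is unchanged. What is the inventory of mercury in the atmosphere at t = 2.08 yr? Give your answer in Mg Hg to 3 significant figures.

Residence time τ = M₀/F₀ = 1.303 yr. The eventual steady state is M_∞ = M₀·(F₁/F₀) = 3611 × 4114/2771 = 5361.1 Mg Hg.
The anomaly ΔM(t) = M(t) − M_∞ decays as ΔM₀·e^(−t/τ) with ΔM₀ = 3611 − 5361.1 = −1750 Mg Hg.
At t = 2.08 yr, e^(−t/τ) = e^(−1.596) = 0.2027, so ΔM = −354.7 Mg Hg and M = 5361.1 − 354.7 = 5006.4 Mg Hg.

5010 Mg Hg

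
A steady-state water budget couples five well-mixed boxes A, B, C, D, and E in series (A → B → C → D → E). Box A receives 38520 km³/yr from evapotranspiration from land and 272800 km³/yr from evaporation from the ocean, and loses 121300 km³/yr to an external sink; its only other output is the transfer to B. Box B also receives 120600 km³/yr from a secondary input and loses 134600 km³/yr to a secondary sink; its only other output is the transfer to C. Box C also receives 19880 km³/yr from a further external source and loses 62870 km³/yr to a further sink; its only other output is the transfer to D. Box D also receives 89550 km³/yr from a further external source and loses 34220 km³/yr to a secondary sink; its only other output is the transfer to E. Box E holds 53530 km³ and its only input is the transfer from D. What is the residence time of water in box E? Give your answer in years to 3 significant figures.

Box A: F(A→B) = (38520 + 272800) − 121300 = 190020 km³/yr.
Box B: F(B→C) = (190020 + 120600) − 134600 = 176020 km³/yr.
Box C: F(C→D) = (176020 + 19880) − 62870 = 133030 km³/yr.
Box D: F(D→E) = (133030 + 89550) − 34220 = 188360 km³/yr.
Box E throughput = its input = 188360 km³/yr; τ = 53530 / 188360 = 0.2842 yr.

0.284 yr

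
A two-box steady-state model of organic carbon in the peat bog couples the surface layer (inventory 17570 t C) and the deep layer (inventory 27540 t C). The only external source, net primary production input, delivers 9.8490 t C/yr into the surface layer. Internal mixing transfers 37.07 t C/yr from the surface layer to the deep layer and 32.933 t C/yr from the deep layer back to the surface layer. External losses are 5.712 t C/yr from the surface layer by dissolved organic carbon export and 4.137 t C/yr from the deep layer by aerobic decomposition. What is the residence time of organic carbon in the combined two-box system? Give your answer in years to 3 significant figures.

For the system as a whole, the A↔B exchange is internal and contributes nothing to the throughput; only the external sinks remove mass.
M_total = 17570 + 27540 = 45110 t C.
ΣF_external_out = 5.712 + 4.137 = 9.8490 t C/yr.
τ = M_total / ΣF_ext = 45110 / 9.8490 = 4580 yr.

4580 yr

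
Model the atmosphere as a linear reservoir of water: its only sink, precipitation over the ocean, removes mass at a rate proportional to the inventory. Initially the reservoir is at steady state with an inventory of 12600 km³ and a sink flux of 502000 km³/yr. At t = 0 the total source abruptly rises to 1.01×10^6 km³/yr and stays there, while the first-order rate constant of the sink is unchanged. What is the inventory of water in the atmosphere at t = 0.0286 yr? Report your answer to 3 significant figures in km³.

21300 km³

τ = M₀/F₀ = 12600/502000 = 0.02510 yr; rate constant k = 1/τ.
New steady state M_∞ = F₁/k = F₁·τ = 1.01×10^6 × 0.02510 = 25351 km³.
M(t) = M_∞ + (M₀ − M_∞)·e^(−t/τ); t/τ = 0.0286/0.02510 = 1.139, so e^(−t/τ) = 0.3200.
M(t) = 25351 − 12750 × 0.3200 = 21271 km³.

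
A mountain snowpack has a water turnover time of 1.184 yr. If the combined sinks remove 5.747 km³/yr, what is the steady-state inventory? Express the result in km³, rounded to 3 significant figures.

6.80 km³

τ = M/F ⇒ M = τ × F = 1.184 × 5.747 = 6.804 km³.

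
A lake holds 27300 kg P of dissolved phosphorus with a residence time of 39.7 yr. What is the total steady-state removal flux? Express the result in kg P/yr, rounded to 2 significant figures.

F = M / τ = 27300 / 39.7 = 687.7 kg P/yr.

690 kg P/yr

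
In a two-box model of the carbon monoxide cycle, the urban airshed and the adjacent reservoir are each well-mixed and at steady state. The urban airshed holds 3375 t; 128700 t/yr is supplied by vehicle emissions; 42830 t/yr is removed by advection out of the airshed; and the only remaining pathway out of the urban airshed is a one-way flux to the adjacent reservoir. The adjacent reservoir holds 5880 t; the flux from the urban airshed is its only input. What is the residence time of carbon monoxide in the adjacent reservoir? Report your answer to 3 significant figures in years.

Balance the urban airshed: ΣF_in = 128700 t/yr.
Flux to the adjacent reservoir = ΣF_in − (42830) = 85870 t/yr.
At steady state the output of the adjacent reservoir equals its input, 85870 t/yr.
τ = M / F = 5880 / 85870 = 0.06848 yr.

0.0685 yr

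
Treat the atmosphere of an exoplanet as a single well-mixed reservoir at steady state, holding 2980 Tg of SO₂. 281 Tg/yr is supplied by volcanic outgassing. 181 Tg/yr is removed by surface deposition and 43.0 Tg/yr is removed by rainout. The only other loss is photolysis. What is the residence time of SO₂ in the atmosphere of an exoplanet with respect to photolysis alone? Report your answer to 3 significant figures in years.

At steady state ΣF_in = ΣF_out.
ΣF_in = 281.00 Tg/yr.
Photolysis flux = ΣF_in − (181 + 43.0) = 281.00 − 224.0 = 57.00 Tg/yr.
τ = M / F = 2980 / 57.00 = 52.28 yr.

52.3 yr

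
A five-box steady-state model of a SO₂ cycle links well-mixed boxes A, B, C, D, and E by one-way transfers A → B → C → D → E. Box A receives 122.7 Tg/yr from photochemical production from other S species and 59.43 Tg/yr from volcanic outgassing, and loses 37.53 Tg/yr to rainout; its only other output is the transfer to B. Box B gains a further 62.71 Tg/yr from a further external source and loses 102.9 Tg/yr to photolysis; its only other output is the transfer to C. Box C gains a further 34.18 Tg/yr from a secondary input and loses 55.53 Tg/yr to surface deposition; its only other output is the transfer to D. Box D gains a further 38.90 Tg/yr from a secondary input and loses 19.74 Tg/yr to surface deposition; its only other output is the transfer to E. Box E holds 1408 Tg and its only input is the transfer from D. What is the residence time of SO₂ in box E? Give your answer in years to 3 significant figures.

Box A: F(A→B) = (122.7 + 59.43) − 37.53 = 144.60 Tg/yr.
Box B: F(B→C) = (144.60 + 62.71) − 102.9 = 104.41 Tg/yr.
Box C: F(C→D) = (104.41 + 34.18) − 55.53 = 83.060 Tg/yr.
Box D: F(D→E) = (83.060 + 38.90) − 19.74 = 102.22 Tg/yr.
Box E throughput = its input = 102.22 Tg/yr; τ = 1408 / 102.22 = 13.77 yr.

13.8 yr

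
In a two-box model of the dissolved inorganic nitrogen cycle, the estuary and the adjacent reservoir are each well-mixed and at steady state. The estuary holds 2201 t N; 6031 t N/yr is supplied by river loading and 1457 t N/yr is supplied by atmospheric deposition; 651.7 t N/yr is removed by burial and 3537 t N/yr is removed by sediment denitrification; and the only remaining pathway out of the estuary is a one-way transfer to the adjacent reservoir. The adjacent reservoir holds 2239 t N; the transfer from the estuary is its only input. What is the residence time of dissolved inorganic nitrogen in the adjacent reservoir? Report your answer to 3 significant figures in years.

Balance the estuary: ΣF_in = 6031 + 1457 = 7488.0 t N/yr.
Transfer to the adjacent reservoir = ΣF_in − (651.7 + 3537) = 3299.3 t N/yr.
At steady state the output of the adjacent reservoir equals its input, 3299.3 t N/yr.
τ = M / F = 2239 / 3299.3 = 0.6786 yr.

0.679 yr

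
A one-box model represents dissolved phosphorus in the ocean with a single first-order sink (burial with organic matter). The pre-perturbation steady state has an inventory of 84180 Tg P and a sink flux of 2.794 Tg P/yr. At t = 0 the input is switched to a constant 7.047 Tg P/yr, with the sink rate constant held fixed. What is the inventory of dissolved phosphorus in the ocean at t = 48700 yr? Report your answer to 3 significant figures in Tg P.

Residence time τ = M₀/F₀ = 30130 yr. The eventual steady state is M_∞ = M₀·(F₁/F₀) = 84180 × 7.047/2.794 = 212320 Tg P.
The anomaly ΔM(t) = M(t) − M_∞ decays as ΔM₀·e^(−t/τ) with ΔM₀ = 84180 − 212320 = −128100 Tg P.
At t = 48700 yr, e^(−t/τ) = e^(−1.616) = 0.1986, so ΔM = −25450 Tg P and M = 212320 − 25450 = 186870 Tg P.

187000 Tg P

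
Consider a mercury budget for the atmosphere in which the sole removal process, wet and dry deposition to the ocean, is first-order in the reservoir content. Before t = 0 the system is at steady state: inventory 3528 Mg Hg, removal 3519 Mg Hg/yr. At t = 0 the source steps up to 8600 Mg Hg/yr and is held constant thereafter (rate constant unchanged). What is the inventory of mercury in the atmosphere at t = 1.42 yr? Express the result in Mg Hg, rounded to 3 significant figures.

7390 Mg Hg

τ = M₀/F₀ = 3528/3519 = 1.003 yr; rate constant k = 1/τ.
New steady state M_∞ = F₁/k = F₁·τ = 8600 × 1.003 = 8622.0 Mg Hg.
M(t) = M_∞ + (M₀ − M_∞)·e^(−t/τ); t/τ = 1.42/1.003 = 1.416, so e^(−t/τ) = 0.2426.
M(t) = 8622.0 − 5094 × 0.2426 = 7386.2 Mg Hg.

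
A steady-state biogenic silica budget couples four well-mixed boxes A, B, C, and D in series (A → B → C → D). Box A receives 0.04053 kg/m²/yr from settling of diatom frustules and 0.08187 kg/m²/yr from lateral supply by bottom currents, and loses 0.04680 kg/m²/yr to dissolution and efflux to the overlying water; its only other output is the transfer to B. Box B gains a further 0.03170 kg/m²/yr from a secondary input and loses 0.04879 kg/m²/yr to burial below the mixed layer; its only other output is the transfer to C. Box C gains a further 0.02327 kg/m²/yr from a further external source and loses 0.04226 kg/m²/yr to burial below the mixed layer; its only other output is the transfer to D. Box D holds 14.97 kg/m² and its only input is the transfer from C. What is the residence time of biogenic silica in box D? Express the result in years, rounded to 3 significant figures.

379 yr

Box A: F(A→B) = (0.04053 + 0.08187) − 0.04680 = 0.075600 kg/m²/yr.
Box B: F(B→C) = (0.075600 + 0.03170) − 0.04879 = 0.058510 kg/m²/yr.
Box C: F(C→D) = (0.058510 + 0.02327) − 0.04226 = 0.039520 kg/m²/yr.
Box D throughput = its input = 0.039520 kg/m²/yr; τ = 14.97 / 0.039520 = 378.8 yr.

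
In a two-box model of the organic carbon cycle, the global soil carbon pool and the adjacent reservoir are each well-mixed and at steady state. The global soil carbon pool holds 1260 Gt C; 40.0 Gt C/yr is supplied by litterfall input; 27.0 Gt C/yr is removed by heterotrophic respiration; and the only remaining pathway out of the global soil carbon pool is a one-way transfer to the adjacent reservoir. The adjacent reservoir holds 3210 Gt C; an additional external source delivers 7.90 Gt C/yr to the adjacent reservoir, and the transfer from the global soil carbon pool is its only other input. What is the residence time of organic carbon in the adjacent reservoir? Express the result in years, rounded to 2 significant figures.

Balance the global soil carbon pool: ΣF_in = 40.000 Gt C/yr.
Transfer to the adjacent reservoir = ΣF_in − (27.0) = 13.000 Gt C/yr.
Total input to the adjacent reservoir = 13.000 + 7.90 = 20.900 Gt C/yr; at steady state this equals its total output.
τ = M / F = 3210 / 20.900 = 153.6 yr.

150 yr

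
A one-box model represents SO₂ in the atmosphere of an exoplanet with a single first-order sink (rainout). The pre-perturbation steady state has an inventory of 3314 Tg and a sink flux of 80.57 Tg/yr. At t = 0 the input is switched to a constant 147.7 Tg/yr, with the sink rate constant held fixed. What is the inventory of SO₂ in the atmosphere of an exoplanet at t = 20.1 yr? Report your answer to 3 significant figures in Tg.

4380 Tg

τ = M₀/F₀ = 3314/80.57 = 41.13 yr; rate constant k = 1/τ.
New steady state M_∞ = F₁/k = F₁·τ = 147.7 × 41.13 = 6075.2 Tg.
M(t) = M_∞ + (M₀ − M_∞)·e^(−t/τ); t/τ = 20.1/41.13 = 0.4887, so e^(−t/τ) = 0.6134.
M(t) = 6075.2 − 2761 × 0.6134 = 4381.4 Tg.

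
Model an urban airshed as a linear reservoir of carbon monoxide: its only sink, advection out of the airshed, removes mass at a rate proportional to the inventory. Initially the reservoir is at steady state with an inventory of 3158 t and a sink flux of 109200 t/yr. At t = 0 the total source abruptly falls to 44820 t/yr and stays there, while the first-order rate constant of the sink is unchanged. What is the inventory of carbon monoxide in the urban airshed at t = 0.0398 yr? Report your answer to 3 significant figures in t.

τ = M₀/F₀ = 3158/109200 = 0.02892 yr; rate constant k = 1/τ.
New steady state M_∞ = F₁/k = F₁·τ = 44820 × 0.02892 = 1296.2 t.
M(t) = M_∞ + (M₀ − M_∞)·e^(−t/τ); t/τ = 0.0398/0.02892 = 1.376, so e^(−t/τ) = 0.2525.
M(t) = 1296.2 + 1862 × 0.2525 = 1766.3 t.

1770 t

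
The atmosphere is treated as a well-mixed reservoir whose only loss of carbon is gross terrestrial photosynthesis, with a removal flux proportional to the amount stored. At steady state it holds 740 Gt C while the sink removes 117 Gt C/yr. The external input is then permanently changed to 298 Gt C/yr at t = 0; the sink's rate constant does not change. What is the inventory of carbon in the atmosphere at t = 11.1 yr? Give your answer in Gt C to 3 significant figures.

Residence time τ = M₀/F₀ = 6.325 yr. The eventual steady state is M_∞ = M₀·(F₁/F₀) = 740 × 298/117 = 1884.8 Gt C.
The anomaly ΔM(t) = M(t) − M_∞ decays as ΔM₀·e^(−t/τ) with ΔM₀ = 740 − 1884.8 = −1145 Gt C.
At t = 11.1 yr, e^(−t/τ) = e^(−1.755) = 0.1729, so ΔM = −197.9 Gt C and M = 1884.8 − 197.9 = 1686.8 Gt C.

1690 Gt C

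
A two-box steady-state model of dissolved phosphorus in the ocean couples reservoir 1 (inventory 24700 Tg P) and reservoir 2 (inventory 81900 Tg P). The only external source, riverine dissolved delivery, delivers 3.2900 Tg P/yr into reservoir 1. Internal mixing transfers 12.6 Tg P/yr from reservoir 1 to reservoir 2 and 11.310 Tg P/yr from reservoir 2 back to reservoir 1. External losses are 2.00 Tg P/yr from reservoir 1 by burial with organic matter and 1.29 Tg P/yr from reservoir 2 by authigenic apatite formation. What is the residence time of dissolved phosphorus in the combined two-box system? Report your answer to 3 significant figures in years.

Treat the two boxes together as one reservoir: the mixing fluxes between them are internal recycling, so τ = ΣM / Σ(external losses).
M_total = 24700 + 81900 = 106600 Tg P.
ΣF_external_out = 2.00 + 1.29 = 3.2900 Tg P/yr.
τ = M_total / ΣF_ext = 106600 / 3.2900 = 32400 yr.

32400 yr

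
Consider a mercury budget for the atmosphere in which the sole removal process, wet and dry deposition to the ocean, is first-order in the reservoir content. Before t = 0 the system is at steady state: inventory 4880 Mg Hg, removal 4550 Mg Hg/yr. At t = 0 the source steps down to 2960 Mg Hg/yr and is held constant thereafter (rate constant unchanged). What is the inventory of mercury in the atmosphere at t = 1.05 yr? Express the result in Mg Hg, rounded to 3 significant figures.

τ = M₀/F₀ = 4880/4550 = 1.073 yr; rate constant k = 1/τ.
New steady state M_∞ = F₁/k = F₁·τ = 2960 × 1.073 = 3174.7 Mg Hg.
M(t) = M_∞ + (M₀ − M_∞)·e^(−t/τ); t/τ = 1.05/1.073 = 0.9790, so e^(−t/τ) = 0.3757.
M(t) = 3174.7 + 1705 × 0.3757 = 3815.3 Mg Hg.

3820 Mg Hg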